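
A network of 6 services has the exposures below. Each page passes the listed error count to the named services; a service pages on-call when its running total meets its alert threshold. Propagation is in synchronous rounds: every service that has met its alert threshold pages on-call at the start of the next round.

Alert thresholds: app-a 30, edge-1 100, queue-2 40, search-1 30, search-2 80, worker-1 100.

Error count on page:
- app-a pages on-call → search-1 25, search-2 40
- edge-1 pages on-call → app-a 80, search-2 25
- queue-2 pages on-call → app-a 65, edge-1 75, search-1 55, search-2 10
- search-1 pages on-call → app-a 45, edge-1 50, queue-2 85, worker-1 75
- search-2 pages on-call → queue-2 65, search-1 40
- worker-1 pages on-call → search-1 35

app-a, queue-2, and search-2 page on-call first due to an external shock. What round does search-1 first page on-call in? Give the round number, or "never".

2

Round 1 — app-a, queue-2, search-2 page on-call (initial).
  edge-1: +75 → 75 < 100
  search-1: +25+55+40 → 120 ≥ 30
Round 2 — search-1 pages on-call.
  edge-1: +50 → 125 ≥ 100
  worker-1: +75 → 75 < 100
Round 3 — edge-1 pages on-call.
No further pages.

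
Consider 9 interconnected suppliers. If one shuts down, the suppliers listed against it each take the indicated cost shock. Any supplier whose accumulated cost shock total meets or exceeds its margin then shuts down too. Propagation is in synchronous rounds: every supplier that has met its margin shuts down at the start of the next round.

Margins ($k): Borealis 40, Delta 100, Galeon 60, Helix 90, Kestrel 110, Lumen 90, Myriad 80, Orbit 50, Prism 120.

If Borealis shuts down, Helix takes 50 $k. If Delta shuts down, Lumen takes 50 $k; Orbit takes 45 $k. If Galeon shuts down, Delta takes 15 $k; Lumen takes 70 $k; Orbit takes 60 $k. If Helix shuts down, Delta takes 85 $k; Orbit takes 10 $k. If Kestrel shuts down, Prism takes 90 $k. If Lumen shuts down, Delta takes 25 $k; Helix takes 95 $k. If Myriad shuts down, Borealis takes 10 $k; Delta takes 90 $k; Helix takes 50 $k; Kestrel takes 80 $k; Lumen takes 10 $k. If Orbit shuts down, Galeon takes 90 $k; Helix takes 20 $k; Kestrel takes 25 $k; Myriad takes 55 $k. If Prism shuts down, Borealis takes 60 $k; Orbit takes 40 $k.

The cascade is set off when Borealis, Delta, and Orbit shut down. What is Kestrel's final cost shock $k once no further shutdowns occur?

Round 1 — Borealis, Delta, Orbit shut down (initial).
  Galeon: +90 → 90 ≥ 60
  Helix: +50+20 → 70 < 90
  Kestrel: +25 → 25 < 110
  Lumen: +50 → 50 < 90
  Myriad: +55 → 55 < 80
Round 2 — Galeon shuts down.
  Lumen: +70 → 120 ≥ 90
Round 3 — Lumen shuts down.
  Helix: +95 → 165 ≥ 90
Round 4 — Helix shuts down.
No further shutdowns.

25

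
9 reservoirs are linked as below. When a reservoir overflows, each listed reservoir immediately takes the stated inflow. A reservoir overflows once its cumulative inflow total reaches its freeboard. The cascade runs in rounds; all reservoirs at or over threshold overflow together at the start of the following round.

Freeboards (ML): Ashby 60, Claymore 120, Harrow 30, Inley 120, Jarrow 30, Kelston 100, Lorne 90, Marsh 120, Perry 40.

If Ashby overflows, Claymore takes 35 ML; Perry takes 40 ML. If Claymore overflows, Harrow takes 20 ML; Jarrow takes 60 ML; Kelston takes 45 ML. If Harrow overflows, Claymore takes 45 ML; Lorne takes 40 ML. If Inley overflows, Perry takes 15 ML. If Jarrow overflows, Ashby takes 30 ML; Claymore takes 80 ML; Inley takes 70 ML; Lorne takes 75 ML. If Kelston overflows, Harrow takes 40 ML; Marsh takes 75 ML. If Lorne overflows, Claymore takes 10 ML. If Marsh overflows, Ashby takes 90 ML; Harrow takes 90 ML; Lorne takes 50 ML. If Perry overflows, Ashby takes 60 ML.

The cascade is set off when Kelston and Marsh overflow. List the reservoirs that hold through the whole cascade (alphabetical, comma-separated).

Round 1 — Kelston, Marsh overflow (initial).
  Ashby: +90 → 90 ≥ 60
  Harrow: +40+90 → 130 ≥ 30
  Lorne: +50 → 50 < 90
Round 2 — Ashby, Harrow overflow.
  Claymore: +35+45 → 80 < 120
  Lorne: +40 → 90 ≥ 90
  Perry: +40 → 40 ≥ 40
Round 3 — Lorne, Perry overflow.
  Claymore: +10 → 90 < 120
No further overflows.

Claymore, Inley, Jarrow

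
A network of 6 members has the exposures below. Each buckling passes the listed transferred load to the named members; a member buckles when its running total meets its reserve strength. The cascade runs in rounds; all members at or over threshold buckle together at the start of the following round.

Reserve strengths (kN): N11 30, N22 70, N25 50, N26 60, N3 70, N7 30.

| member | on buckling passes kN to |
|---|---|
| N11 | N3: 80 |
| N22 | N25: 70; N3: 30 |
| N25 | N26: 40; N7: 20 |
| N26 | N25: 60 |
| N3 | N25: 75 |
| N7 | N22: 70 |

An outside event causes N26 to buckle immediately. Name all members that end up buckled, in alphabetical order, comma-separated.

Round 1 — N26 buckles (initial).
  N25: +60 → 60 ≥ 50
Round 2 — N25 buckles.
  N7: +20 → 20 < 30
No further bucklings.

N25, N26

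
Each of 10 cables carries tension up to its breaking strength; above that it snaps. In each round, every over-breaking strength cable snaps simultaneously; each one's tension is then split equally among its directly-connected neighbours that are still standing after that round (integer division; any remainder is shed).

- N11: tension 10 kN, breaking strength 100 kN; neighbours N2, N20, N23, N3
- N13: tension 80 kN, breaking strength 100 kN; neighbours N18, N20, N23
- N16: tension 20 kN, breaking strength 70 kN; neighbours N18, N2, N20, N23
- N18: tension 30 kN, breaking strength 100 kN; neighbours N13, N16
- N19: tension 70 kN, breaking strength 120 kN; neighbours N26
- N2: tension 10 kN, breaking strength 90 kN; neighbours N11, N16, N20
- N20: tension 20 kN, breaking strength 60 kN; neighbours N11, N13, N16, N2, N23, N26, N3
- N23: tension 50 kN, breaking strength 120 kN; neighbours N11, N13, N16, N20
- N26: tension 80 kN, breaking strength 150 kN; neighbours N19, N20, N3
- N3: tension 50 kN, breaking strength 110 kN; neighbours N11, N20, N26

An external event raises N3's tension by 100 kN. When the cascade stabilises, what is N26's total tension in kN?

Round 1 — N3 at 150 > 110. N3 snaps.
  N3 sheds 150 kN to N11, N20, N26: 50 each.
    N11: 10+50 = 60 ≤ 100
    N20: 20+50 = 70 > 60
    N26: 80+50 = 130 ≤ 150
Round 2 — N20 snaps.
  N20 sheds 70 kN to N11, N13, N16, N2, N23, N26: 11 each (4 lost).
    N11: 60+11 = 71 ≤ 100
    N13: 80+11 = 91 ≤ 100
    N16: 20+11 = 31 ≤ 70
    N2: 10+11 = 21 ≤ 90
    N23: 50+11 = 61 ≤ 120
    N26: 130+11 = 141 ≤ 150
No further breaks.

141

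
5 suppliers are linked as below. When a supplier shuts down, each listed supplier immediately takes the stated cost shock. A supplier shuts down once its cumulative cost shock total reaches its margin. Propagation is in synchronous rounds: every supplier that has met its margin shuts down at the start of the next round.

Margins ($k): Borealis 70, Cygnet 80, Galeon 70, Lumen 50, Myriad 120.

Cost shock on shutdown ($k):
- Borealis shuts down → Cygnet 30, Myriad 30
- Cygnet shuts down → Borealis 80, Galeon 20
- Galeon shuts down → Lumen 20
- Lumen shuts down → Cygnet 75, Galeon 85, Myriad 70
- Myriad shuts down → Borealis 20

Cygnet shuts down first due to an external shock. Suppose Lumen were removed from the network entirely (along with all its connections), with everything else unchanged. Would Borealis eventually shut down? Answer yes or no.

yes

With Lumen removed:
Round 1 — Cygnet shuts down (initial).
  Borealis: +80 → 80 ≥ 70
  Galeon: +20 → 20 < 70
Round 2 — Borealis shuts down.
  Myriad: +30 → 30 < 120
No further shutdowns.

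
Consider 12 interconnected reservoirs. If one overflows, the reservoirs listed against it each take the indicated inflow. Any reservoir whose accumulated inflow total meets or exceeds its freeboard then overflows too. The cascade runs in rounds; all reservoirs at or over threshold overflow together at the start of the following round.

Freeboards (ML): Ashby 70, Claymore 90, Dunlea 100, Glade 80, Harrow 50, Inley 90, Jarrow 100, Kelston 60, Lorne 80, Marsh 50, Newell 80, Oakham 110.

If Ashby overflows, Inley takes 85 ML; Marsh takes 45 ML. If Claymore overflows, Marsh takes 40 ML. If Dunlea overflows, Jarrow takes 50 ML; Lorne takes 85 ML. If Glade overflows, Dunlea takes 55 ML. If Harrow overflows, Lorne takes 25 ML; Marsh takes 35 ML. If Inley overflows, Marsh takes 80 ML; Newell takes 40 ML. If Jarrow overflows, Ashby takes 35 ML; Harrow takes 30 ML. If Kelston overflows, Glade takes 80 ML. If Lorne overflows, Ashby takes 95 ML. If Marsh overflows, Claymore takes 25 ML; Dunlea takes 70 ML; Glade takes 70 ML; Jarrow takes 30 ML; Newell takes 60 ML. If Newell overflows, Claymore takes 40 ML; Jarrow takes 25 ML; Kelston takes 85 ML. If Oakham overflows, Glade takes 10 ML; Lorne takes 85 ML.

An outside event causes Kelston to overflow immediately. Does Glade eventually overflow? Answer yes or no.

Round 1 — Kelston overflows (initial).
  Glade: +80 → 80 ≥ 80
Round 2 — Glade overflows.
  Dunlea: +55 → 55 < 100
No further overflows.

yes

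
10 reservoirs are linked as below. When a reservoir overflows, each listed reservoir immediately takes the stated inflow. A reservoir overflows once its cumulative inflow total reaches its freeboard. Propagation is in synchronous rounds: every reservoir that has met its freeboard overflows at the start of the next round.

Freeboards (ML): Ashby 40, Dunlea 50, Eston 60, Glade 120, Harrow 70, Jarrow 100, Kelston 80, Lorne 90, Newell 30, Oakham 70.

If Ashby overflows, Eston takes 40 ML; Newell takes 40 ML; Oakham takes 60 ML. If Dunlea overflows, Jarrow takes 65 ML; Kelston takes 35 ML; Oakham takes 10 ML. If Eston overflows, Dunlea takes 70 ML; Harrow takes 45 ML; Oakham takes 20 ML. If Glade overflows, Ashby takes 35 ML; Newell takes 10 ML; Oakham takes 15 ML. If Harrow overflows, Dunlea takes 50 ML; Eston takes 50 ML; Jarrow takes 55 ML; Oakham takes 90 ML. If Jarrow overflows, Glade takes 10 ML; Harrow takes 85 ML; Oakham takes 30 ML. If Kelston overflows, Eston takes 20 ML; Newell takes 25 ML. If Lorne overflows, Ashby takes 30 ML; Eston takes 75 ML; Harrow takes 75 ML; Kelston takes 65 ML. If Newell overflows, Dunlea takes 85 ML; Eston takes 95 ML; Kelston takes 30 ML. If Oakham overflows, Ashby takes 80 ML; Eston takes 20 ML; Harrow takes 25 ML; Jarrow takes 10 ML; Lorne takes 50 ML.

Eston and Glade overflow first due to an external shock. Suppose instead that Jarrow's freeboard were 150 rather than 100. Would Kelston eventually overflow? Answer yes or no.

With Jarrow's freeboard at 150:
Round 1 — Eston, Glade overflow (initial).
  Ashby: +35 → 35 < 40
  Dunlea: +70 → 70 ≥ 50
  Harrow: +45 → 45 < 70
  Newell: +10 → 10 < 30
  Oakham: +20+15 → 35 < 70
Round 2 — Dunlea overflows.
  Jarrow: +65 → 65 < 150
  Kelston: +35 → 35 < 80
  Oakham: +10 → 45 < 70
No further overflows.

no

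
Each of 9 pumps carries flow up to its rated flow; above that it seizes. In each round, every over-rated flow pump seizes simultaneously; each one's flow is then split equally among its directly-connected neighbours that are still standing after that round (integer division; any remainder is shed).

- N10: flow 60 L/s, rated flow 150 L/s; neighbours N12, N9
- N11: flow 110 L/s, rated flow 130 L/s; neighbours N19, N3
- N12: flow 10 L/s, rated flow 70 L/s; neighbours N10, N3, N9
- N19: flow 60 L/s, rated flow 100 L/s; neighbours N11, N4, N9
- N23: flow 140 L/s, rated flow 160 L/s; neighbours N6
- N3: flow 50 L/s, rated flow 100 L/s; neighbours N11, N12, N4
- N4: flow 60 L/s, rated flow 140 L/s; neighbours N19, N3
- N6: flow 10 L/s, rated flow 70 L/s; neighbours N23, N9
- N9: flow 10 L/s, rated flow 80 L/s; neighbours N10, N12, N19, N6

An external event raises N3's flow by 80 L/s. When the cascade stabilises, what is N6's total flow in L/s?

48

Round 1 — N3 at 130 > 100. N3 seizes.
  N3 sheds 130 L/s to N11, N12, N4: 43 each (1 lost).
    N11: 110+43 = 153 > 130
    N12: 10+43 = 53 ≤ 70
    N4: 60+43 = 103 ≤ 140
Round 2 — N11 seizes.
  N11 sheds 153 L/s to N19: 153 each.
    N19: 60+153 = 213 > 100
Round 3 — N19 seizes.
  N19 sheds 213 L/s to N4, N9: 106 each (1 lost).
    N4: 103+106 = 209 > 140
    N9: 10+106 = 116 > 80
Round 4 — N4, N9 seize.
  N4 sheds 209 L/s: no online neighbours, lost.
  N9 sheds 116 L/s to N10, N12, N6: 38 each (2 lost).
    N10: 60+38 = 98 ≤ 150
    N12: 53+38 = 91 > 70
    N6: 10+38 = 48 ≤ 70
Round 5 — N12 seizes.
  N12 sheds 91 L/s to N10: 91 each.
    N10: 98+91 = 189 > 150
Round 6 — N10 seizes.
  N10 sheds 189 L/s: no online neighbours, lost.
No further seizures.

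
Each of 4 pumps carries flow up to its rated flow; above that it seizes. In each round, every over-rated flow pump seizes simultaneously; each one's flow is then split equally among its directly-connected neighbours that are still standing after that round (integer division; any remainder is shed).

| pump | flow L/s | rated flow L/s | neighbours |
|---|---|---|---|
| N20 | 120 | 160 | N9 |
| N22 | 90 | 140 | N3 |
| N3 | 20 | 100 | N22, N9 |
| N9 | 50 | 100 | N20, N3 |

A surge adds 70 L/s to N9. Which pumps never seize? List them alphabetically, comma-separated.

N22, N3

Round 1 — N9 at 120 > 100. N9 seizes.
  N9 sheds 120 L/s to N20, N3: 60 each.
    N20: 120+60 = 180 > 160
    N3: 20+60 = 80 ≤ 100
Round 2 — N20 seizes.
  N20 sheds 180 L/s: no online neighbours, lost.
No further seizures.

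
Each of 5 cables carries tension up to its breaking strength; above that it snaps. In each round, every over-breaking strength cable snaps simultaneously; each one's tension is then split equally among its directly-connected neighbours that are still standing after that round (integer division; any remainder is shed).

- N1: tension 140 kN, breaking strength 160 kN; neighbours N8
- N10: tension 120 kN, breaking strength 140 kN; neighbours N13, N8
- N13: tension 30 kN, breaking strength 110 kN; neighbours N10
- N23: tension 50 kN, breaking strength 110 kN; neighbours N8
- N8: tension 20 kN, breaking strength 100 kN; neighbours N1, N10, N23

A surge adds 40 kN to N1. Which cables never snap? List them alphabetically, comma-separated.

Round 1 — N1 at 180 > 160. N1 snaps.
  N1 sheds 180 kN to N8: 180 each.
    N8: 20+180 = 200 > 100
Round 2 — N8 snaps.
  N8 sheds 200 kN to N10, N23: 100 each.
    N10: 120+100 = 220 > 140
    N23: 50+100 = 150 > 110
Round 3 — N10, N23 snap.
  N10 sheds 220 kN to N13: 220 each.
    N13: 30+220 = 250 > 110
  N23 sheds 150 kN: no online neighbours, lost.
Round 4 — N13 snaps.
  N13 sheds 250 kN: no online neighbours, lost.
No further breaks.

none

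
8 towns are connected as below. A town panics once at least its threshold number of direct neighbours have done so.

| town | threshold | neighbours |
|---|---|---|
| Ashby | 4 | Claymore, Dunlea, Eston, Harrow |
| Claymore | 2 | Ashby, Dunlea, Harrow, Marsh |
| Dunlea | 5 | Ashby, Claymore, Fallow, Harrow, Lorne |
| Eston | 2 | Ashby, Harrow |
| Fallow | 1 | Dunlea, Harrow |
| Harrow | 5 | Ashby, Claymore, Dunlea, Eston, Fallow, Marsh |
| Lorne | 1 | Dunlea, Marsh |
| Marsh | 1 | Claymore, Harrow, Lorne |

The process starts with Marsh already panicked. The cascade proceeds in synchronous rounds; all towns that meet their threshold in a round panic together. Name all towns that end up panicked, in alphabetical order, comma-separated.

Lorne, Marsh

Round 1 — Marsh panics (initial).
Round 2 — checking thresholds:
  Claymore: 1 of 4 neighbours < 2, not yet.
  Harrow: 1 of 6 neighbours < 5, not yet.
  Lorne: 1 of 2 neighbours ≥ 1, panics.
Round 3 — no new panics; cascade stops.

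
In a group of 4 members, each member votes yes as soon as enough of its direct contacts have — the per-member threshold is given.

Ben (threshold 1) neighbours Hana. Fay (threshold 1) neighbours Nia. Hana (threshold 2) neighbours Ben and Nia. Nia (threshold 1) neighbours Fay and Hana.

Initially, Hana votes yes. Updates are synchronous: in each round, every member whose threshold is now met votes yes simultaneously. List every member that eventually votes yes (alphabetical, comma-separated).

Round 1 — Hana votes yes (initial).
Round 2 — checking thresholds:
  Ben: 1 of 1 neighbours ≥ 1, votes yes.
  Nia: 1 of 2 neighbours ≥ 1, votes yes.
Round 3 — checking thresholds:
  Fay: 1 of 1 neighbours ≥ 1, votes yes.
Round 4 — no new yes votes; cascade stops.

Ben, Fay, Hana, Nia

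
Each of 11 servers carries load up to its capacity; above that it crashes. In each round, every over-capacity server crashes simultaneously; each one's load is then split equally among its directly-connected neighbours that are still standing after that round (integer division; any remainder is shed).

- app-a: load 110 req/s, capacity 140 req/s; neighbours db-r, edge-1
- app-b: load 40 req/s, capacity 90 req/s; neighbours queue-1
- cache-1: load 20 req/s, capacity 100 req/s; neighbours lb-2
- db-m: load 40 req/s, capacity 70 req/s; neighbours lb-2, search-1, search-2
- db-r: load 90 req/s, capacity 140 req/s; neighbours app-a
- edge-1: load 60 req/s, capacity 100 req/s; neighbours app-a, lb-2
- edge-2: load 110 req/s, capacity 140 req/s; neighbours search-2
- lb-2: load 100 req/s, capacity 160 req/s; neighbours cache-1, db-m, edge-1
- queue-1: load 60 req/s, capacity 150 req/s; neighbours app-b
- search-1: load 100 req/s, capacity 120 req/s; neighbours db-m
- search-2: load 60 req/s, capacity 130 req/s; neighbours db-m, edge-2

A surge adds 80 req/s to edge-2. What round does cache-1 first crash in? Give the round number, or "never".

Round 1 — edge-2 at 190 > 140. edge-2 crashes.
  edge-2 sheds 190 req/s to search-2: 190 each.
    search-2: 60+190 = 250 > 130
Round 2 — search-2 crashes.
  search-2 sheds 250 req/s to db-m: 250 each.
    db-m: 40+250 = 290 > 70
Round 3 — db-m crashes.
  db-m sheds 290 req/s to lb-2, search-1: 145 each.
    lb-2: 100+145 = 245 > 160
    search-1: 100+145 = 245 > 120
Round 4 — lb-2, search-1 crash.
  lb-2 sheds 245 req/s to cache-1, edge-1: 122 each (1 lost).
    cache-1: 20+122 = 142 > 100
    edge-1: 60+122 = 182 > 100
  search-1 sheds 245 req/s: no online neighbours, lost.
Round 5 — cache-1, edge-1 crash.
  cache-1 sheds 142 req/s: no online neighbours, lost.
  edge-1 sheds 182 req/s to app-a: 182 each.
    app-a: 110+182 = 292 > 140
Round 6 — app-a crashes.
  app-a sheds 292 req/s to db-r: 292 each.
    db-r: 90+292 = 382 > 140
Round 7 — db-r crashes.
  db-r sheds 382 req/s: no online neighbours, lost.
No further crashes.

5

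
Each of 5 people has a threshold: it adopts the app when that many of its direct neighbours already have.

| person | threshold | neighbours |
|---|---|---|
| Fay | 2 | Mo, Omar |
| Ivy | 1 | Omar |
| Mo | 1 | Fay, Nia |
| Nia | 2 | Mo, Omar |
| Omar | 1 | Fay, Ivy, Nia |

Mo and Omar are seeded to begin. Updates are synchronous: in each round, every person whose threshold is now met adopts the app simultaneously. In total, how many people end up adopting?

5

Round 1 — Mo, Omar adopt the app (initial).
Round 2 — checking thresholds:
  Fay: 2 of 2 neighbours ≥ 2, adopts the app.
  Ivy: 1 of 1 neighbours ≥ 1, adopts the app.
  Nia: 2 of 2 neighbours ≥ 2, adopts the app.
Round 3 — no new adoptions; cascade stops.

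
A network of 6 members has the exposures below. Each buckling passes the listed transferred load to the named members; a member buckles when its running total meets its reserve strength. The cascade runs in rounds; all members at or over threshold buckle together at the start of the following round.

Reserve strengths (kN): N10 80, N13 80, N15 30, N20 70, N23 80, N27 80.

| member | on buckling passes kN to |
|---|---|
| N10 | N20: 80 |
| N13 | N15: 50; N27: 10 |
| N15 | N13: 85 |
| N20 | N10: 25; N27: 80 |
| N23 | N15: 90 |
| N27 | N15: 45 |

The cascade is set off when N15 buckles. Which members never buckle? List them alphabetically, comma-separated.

N10, N20, N23, N27

Round 1 — N15 buckles (initial).
  N13: +85 → 85 ≥ 80
Round 2 — N13 buckles.
  N27: +10 → 10 < 80
No further bucklings.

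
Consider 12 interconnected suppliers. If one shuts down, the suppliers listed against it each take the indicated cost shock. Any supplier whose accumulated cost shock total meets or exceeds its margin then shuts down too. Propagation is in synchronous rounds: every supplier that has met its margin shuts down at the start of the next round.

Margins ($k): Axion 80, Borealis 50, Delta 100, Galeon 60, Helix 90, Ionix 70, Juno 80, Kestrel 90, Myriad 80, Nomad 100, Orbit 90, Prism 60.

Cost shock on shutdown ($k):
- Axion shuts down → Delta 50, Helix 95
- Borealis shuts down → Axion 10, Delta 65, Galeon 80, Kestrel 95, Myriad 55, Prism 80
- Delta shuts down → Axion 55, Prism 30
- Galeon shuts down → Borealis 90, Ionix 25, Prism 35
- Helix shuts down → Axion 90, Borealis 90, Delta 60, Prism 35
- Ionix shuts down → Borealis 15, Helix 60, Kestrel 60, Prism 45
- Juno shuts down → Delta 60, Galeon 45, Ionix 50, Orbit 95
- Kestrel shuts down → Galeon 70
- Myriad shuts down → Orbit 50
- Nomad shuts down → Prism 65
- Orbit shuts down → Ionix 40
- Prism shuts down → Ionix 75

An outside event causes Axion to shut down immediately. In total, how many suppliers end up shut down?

Round 1 — Axion shuts down (initial).
  Delta: +50 → 50 < 100
  Helix: +95 → 95 ≥ 90
Round 2 — Helix shuts down.
  Borealis: +90 → 90 ≥ 50
  Delta: +60 → 110 ≥ 100
  Prism: +35 → 35 < 60
Round 3 — Borealis, Delta shut down.
  Galeon: +80 → 80 ≥ 60
  Kestrel: +95 → 95 ≥ 90
  Myriad: +55 → 55 < 80
  Prism: +80+30 → 145 ≥ 60
Round 4 — Galeon, Kestrel, Prism shut down.
  Ionix: +25+75 → 100 ≥ 70
Round 5 — Ionix shuts down.
No further shutdowns.

8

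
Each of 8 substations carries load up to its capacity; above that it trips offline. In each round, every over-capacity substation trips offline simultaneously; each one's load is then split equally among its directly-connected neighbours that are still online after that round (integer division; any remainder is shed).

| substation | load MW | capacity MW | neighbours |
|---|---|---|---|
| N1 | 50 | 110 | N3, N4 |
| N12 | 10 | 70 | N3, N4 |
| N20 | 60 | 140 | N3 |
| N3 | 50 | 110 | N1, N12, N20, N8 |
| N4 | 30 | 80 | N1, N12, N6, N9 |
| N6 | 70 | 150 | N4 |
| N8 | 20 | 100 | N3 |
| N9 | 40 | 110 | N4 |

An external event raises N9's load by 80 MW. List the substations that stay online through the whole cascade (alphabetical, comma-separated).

N1, N12, N20, N3, N6, N8

Round 1 — N9 at 120 > 110. N9 trips offline.
  N9 sheds 120 MW to N4: 120 each.
    N4: 30+120 = 150 > 80
Round 2 — N4 trips offline.
  N4 sheds 150 MW to N1, N12, N6: 50 each.
    N1: 50+50 = 100 ≤ 110
    N12: 10+50 = 60 ≤ 70
    N6: 70+50 = 120 ≤ 150
No further trips.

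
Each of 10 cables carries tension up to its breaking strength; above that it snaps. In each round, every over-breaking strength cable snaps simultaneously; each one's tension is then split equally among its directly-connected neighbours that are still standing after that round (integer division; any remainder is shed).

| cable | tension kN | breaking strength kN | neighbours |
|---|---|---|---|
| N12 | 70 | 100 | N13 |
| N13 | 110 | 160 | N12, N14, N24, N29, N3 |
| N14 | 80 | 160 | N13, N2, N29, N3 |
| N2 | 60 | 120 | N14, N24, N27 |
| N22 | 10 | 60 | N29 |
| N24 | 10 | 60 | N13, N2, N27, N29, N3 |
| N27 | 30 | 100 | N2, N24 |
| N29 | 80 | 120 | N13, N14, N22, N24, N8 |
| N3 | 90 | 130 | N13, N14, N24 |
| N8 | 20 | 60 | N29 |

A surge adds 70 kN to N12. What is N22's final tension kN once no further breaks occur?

Round 1 — N12 at 140 > 100. N12 snaps.
  N12 sheds 140 kN to N13: 140 each.
    N13: 110+140 = 250 > 160
Round 2 — N13 snaps.
  N13 sheds 250 kN to N14, N24, N29, N3: 62 each (2 lost).
    N14: 80+62 = 142 ≤ 160
    N24: 10+62 = 72 > 60
    N29: 80+62 = 142 > 120
    N3: 90+62 = 152 > 130
Round 3 — N24, N29, N3 snap.
  N24 sheds 72 kN to N2, N27: 36 each.
    N2: 60+36 = 96 ≤ 120
    N27: 30+36 = 66 ≤ 100
  N29 sheds 142 kN to N14, N22, N8: 47 each (1 lost).
    N14: 142+47 = 189 > 160
    N22: 10+47 = 57 ≤ 60
    N8: 20+47 = 67 > 60
  N3 sheds 152 kN to N14: 152 each.
    N14: 189+152 = 341 > 160
Round 4 — N14, N8 snap.
  N14 sheds 341 kN to N2: 341 each.
    N2: 96+341 = 437 > 120
  N8 sheds 67 kN: no online neighbours, lost.
Round 5 — N2 snaps.
  N2 sheds 437 kN to N27: 437 each.
    N27: 66+437 = 503 > 100
Round 6 — N27 snaps.
  N27 sheds 503 kN: no online neighbours, lost.
No further breaks.

57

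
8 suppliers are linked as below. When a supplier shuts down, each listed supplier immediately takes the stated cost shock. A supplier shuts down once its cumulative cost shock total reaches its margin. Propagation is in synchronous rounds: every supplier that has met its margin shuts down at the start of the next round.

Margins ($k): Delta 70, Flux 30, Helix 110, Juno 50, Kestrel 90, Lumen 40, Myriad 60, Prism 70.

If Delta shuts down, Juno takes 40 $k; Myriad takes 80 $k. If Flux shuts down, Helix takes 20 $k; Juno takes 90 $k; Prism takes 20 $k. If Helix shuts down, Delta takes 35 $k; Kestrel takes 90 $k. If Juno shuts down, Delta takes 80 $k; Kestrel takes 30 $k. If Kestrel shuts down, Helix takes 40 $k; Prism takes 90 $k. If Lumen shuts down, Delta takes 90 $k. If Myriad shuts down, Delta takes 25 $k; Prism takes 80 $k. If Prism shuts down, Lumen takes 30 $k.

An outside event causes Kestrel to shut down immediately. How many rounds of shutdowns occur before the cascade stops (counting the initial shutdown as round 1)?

2

Round 1 — Kestrel shuts down (initial).
  Helix: +40 → 40 < 110
  Prism: +90 → 90 ≥ 70
Round 2 — Prism shuts down.
  Lumen: +30 → 30 < 40
No further shutdowns.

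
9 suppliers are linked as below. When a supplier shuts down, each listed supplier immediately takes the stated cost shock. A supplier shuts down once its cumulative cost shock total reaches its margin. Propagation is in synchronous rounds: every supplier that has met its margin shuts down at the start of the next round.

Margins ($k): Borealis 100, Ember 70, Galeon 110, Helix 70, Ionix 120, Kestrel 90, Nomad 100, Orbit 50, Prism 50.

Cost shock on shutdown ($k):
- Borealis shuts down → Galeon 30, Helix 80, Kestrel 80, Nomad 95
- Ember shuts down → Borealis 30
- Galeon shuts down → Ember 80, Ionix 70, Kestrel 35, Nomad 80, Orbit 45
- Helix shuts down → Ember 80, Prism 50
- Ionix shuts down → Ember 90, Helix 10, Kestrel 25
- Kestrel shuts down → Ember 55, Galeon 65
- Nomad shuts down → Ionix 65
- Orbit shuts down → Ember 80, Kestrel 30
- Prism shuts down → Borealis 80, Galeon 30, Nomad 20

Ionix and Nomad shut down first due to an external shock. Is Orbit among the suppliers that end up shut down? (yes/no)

no

Round 1 — Ionix, Nomad shut down (initial).
  Ember: +90 → 90 ≥ 70
  Helix: +10 → 10 < 70
  Kestrel: +25 → 25 < 90
Round 2 — Ember shuts down.
  Borealis: +30 → 30 < 100
No further shutdowns.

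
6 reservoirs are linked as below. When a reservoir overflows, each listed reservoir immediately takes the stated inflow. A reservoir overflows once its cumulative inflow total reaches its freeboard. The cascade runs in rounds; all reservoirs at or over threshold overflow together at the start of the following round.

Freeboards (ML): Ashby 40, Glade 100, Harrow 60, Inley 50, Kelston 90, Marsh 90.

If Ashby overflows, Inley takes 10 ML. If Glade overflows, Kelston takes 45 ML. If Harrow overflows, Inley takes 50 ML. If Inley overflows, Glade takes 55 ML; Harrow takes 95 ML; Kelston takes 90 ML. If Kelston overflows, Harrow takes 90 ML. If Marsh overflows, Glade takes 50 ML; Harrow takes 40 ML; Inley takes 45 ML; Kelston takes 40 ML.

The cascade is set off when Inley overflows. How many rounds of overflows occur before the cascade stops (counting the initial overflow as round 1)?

2

Round 1 — Inley overflows (initial).
  Glade: +55 → 55 < 100
  Harrow: +95 → 95 ≥ 60
  Kelston: +90 → 90 ≥ 90
Round 2 — Harrow, Kelston overflow.
No further overflows.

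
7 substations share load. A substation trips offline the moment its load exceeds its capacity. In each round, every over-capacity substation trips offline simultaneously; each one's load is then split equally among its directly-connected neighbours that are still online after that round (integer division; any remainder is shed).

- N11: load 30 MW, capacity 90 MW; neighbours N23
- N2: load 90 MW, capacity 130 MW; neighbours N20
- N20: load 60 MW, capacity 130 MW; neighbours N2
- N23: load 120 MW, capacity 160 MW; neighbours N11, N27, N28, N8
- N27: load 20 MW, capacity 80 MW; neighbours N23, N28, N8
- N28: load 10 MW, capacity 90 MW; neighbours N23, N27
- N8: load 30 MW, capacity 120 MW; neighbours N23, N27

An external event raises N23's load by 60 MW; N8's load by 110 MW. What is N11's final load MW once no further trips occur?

90

Round 1 — N23 at 180 > 160; N8 at 140 > 120. N23, N8 trip offline.
  N23 sheds 180 MW to N11, N27, N28: 60 each.
    N11: 30+60 = 90 ≤ 90
    N27: 20+60 = 80 ≤ 80
    N28: 10+60 = 70 ≤ 90
  N8 sheds 140 MW to N27: 140 each.
    N27: 80+140 = 220 > 80
Round 2 — N27 trips offline.
  N27 sheds 220 MW to N28: 220 each.
    N28: 70+220 = 290 > 90
Round 3 — N28 trips offline.
  N28 sheds 290 MW: no online neighbours, lost.
No further trips.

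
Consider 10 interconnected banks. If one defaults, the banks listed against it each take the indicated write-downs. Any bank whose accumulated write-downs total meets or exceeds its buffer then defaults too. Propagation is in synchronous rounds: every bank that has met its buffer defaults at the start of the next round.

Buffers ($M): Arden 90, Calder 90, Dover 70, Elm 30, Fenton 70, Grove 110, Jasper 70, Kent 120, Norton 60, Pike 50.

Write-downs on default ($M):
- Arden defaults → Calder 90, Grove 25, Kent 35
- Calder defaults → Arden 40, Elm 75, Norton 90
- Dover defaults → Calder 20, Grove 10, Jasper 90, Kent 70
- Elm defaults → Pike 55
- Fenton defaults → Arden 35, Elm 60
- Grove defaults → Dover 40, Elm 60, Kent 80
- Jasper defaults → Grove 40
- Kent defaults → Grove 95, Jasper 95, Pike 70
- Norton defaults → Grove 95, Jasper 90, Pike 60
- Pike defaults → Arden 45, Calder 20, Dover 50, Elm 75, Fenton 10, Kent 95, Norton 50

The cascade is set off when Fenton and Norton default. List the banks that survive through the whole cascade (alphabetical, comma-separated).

Round 1 — Fenton, Norton default (initial).
  Arden: +35 → 35 < 90
  Elm: +60 → 60 ≥ 30
  Grove: +95 → 95 < 110
  Jasper: +90 → 90 ≥ 70
  Pike: +60 → 60 ≥ 50
Round 2 — Elm, Jasper, Pike default.
  Arden: +45 → 80 < 90
  Calder: +20 → 20 < 90
  Dover: +50 → 50 < 70
  Grove: +40 → 135 ≥ 110
  Kent: +95 → 95 < 120
Round 3 — Grove defaults.
  Dover: +40 → 90 ≥ 70
  Kent: +80 → 175 ≥ 120
Round 4 — Dover, Kent default.
  Calder: +20 → 40 < 90
No further defaults.

Arden, Calder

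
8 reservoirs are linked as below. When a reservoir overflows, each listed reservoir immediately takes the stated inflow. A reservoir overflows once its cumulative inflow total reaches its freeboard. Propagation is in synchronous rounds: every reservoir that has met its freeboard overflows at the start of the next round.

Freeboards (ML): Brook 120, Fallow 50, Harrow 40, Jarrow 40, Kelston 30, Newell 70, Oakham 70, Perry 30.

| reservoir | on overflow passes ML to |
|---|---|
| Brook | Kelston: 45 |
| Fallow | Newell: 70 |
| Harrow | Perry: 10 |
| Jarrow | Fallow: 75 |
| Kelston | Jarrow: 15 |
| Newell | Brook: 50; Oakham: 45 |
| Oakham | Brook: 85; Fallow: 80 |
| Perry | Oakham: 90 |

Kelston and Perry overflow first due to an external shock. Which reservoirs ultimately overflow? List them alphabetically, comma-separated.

Brook, Fallow, Kelston, Newell, Oakham, Perry

Round 1 — Kelston, Perry overflow (initial).
  Jarrow: +15 → 15 < 40
  Oakham: +90 → 90 ≥ 70
Round 2 — Oakham overflows.
  Brook: +85 → 85 < 120
  Fallow: +80 → 80 ≥ 50
Round 3 — Fallow overflows.
  Newell: +70 → 70 ≥ 70
Round 4 — Newell overflows.
  Brook: +50 → 135 ≥ 120
Round 5 — Brook overflows.
No further overflows.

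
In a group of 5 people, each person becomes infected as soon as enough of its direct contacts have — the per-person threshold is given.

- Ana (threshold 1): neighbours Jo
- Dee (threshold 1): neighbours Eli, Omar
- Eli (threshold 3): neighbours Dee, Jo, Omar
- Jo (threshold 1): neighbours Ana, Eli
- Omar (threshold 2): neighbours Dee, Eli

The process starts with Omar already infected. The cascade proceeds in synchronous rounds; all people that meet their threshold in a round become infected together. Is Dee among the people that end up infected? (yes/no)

yes

Round 1 — Omar becomes infected (initial).
Round 2 — checking thresholds:
  Dee: 1 of 2 neighbours ≥ 1, becomes infected.
  Eli: 1 of 3 neighbours < 3, below threshold.
Round 3 — no new infections; cascade stops.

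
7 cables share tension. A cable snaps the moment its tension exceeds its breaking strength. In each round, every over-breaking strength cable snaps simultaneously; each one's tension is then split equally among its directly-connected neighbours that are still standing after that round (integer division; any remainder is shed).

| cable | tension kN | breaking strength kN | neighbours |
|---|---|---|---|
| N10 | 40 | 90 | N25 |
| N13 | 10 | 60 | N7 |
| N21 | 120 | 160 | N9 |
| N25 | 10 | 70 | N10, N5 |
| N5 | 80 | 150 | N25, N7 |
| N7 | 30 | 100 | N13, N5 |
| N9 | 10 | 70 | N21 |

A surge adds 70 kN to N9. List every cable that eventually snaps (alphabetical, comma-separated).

Round 1 — N9 at 80 > 70. N9 snaps.
  N9 sheds 80 kN to N21: 80 each.
    N21: 120+80 = 200 > 160
Round 2 — N21 snaps.
  N21 sheds 200 kN: no online neighbours, lost.
No further breaks.

N21, N9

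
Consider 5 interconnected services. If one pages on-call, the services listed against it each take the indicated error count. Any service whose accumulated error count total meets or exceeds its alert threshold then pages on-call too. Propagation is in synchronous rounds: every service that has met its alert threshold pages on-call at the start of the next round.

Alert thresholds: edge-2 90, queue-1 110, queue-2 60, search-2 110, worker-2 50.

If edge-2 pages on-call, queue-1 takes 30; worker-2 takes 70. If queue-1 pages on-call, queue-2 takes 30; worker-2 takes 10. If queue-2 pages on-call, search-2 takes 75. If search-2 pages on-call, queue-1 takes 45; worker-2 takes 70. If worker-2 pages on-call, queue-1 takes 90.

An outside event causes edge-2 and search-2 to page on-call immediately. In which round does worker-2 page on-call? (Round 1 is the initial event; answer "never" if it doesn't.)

Round 1 — edge-2, search-2 page on-call (initial).
  queue-1: +30+45 → 75 < 110
  worker-2: +70+70 → 140 ≥ 50
Round 2 — worker-2 pages on-call.
  queue-1: +90 → 165 ≥ 110
Round 3 — queue-1 pages on-call.
  queue-2: +30 → 30 < 60
No further pages.

2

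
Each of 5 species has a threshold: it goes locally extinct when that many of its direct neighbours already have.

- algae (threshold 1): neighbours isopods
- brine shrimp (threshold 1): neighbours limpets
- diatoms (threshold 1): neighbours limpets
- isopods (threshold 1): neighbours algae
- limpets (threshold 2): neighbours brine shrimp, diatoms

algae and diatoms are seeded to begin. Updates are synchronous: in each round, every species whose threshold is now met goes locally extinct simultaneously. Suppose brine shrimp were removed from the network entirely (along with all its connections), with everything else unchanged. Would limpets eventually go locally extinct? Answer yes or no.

With brine shrimp removed:
Round 1 — algae, diatoms go locally extinct (initial).
Round 2 — checking thresholds:
  isopods: 1 of 1 neighbours ≥ 1, goes locally extinct.
  limpets: 1 of 1 neighbours < 2, below threshold.
Round 3 — no new extinctions; cascade stops.

no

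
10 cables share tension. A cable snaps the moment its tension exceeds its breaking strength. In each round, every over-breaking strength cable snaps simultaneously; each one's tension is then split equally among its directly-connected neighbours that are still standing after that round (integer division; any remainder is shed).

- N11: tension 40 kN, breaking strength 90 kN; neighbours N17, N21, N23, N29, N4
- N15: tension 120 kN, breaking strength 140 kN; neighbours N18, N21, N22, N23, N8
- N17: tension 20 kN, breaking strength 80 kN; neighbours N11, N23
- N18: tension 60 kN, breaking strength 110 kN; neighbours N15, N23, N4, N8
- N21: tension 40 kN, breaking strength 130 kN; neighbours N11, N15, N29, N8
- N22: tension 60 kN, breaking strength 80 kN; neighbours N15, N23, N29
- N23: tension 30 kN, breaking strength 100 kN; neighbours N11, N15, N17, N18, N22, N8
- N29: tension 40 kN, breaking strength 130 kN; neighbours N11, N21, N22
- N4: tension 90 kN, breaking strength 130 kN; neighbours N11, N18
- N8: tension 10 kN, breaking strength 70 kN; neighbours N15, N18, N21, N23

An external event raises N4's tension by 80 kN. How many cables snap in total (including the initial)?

Round 1 — N4 at 170 > 130. N4 snaps.
  N4 sheds 170 kN to N11, N18: 85 each.
    N11: 40+85 = 125 > 90
    N18: 60+85 = 145 > 110
Round 2 — N11, N18 snap.
  N11 sheds 125 kN to N17, N21, N23, N29: 31 each (1 lost).
    N17: 20+31 = 51 ≤ 80
    N21: 40+31 = 71 ≤ 130
    N23: 30+31 = 61 ≤ 100
    N29: 40+31 = 71 ≤ 130
  N18 sheds 145 kN to N15, N23, N8: 48 each (1 lost).
    N15: 120+48 = 168 > 140
    N23: 61+48 = 109 > 100
    N8: 10+48 = 58 ≤ 70
Round 3 — N15, N23 snap.
  N15 sheds 168 kN to N21, N22, N8: 56 each.
    N21: 71+56 = 127 ≤ 130
    N22: 60+56 = 116 > 80
    N8: 58+56 = 114 > 70
  N23 sheds 109 kN to N17, N22, N8: 36 each (1 lost).
    N17: 51+36 = 87 > 80
    N22: 116+36 = 152 > 80
    N8: 114+36 = 150 > 70
Round 4 — N17, N22, N8 snap.
  N17 sheds 87 kN: no online neighbours, lost.
  N22 sheds 152 kN to N29: 152 each.
    N29: 71+152 = 223 > 130
  N8 sheds 150 kN to N21: 150 each.
    N21: 127+150 = 277 > 130
Round 5 — N21, N29 snap.
  N21 sheds 277 kN: no online neighbours, lost.
  N29 sheds 223 kN: no online neighbours, lost.
No further breaks.

10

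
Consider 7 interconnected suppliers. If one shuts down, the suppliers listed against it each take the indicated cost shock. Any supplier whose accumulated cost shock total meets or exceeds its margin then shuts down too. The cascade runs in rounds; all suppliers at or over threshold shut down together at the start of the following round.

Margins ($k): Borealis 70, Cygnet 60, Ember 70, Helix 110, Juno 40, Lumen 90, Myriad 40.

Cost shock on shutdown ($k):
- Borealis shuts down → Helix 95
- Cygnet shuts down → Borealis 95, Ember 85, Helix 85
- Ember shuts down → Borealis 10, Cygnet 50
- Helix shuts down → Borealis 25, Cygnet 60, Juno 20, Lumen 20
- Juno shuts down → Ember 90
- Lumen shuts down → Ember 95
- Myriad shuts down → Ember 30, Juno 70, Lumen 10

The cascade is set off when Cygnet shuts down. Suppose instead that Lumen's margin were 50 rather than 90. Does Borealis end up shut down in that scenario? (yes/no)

yes

With Lumen's margin at 50:
Round 1 — Cygnet shuts down (initial).
  Borealis: +95 → 95 ≥ 70
  Ember: +85 → 85 ≥ 70
  Helix: +85 → 85 < 110
Round 2 — Borealis, Ember shut down.
  Helix: +95 → 180 ≥ 110
Round 3 — Helix shuts down.
  Juno: +20 → 20 < 40
  Lumen: +20 → 20 < 50
No further shutdowns.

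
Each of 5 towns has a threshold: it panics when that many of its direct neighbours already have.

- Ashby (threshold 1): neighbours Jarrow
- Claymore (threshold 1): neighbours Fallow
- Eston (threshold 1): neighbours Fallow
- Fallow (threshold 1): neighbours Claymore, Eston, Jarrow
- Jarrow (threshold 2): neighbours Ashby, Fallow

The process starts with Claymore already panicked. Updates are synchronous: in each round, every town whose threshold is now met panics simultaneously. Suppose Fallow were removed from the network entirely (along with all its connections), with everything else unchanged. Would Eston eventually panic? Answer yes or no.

With Fallow removed:
Round 1 — Claymore panics (initial).
Round 2 — no new panics; cascade stops.

no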